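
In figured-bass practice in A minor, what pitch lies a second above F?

Counting 1 letter step above F lands on G; in A minor, that letter is G.

G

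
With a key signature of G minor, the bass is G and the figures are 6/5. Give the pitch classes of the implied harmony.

The written figures 6/5 are shorthand for 6/5/3: the 3 is implied.
A third above G in this key is Bb.
A fifth above G in this key is D.
A sixth above G in this key is Eb.
Together with the bass G, this spells Eb major seventh in first inversion.

G, Bb, D, Eb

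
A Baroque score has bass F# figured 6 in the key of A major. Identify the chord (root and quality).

The figures 6 indicate a triad in first inversion.
In first inversion the root lies a sixth above the bass: a sixth above F# in A major is D.
The chord tones are F#, A, D, giving D major.

D major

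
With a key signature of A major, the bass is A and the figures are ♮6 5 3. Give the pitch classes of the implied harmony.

A, C#, E, F

A third above A in this key is C#.
A fifth above A in this key is E.
A sixth above A in this key is F#, made natural (F) by the ♮ figure.
Together with the bass A, this spells F augmented major seventh in first inversion.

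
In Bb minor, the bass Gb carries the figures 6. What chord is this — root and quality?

The figures 6 indicate a triad in first inversion.
In first inversion the root lies a sixth above the bass: a sixth above Gb in Bb minor is Eb.
The chord tones are Gb, Bb, Eb, giving Eb minor.

Eb minor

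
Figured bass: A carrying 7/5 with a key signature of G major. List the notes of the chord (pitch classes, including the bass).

A, C, E, G

The written figures 7/5 are shorthand for 7/5/3: the 3 is implied.
A third above A in this key is C.
A fifth above A in this key is E.
A seventh above A in this key is G.
Together with the bass A, this spells A minor seventh in root position.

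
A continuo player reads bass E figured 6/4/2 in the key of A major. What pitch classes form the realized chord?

E, F#, A, C#

A second above E in this key is F#.
A fourth above E in this key is A.
A sixth above E in this key is C#.
Together with the bass E, this spells F# minor seventh in third inversion.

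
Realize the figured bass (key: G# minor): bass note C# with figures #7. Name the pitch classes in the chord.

The written figures #7 are shorthand for 7/5/3: the 5/3 are implied.
A third above C# in this key is E.
A fifth above C# in this key is G#.
A seventh above C# in this key is B, raised to B# by the sharp.
Together with the bass C#, this spells C# minor-major seventh in root position.

C#, E, G#, B#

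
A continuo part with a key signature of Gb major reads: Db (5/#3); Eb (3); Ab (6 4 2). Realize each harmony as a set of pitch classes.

Db, F#, Ab | Eb, Gb, Bb | Ab, Bb, Db, F

Db (5/#3): Db, F#, Ab.
Eb (5/3): Eb, Gb, Bb.
Ab (6/4/2): Ab, Bb, Db, F.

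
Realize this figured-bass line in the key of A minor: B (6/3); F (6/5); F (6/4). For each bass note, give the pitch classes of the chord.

B (6/3): B, D, G.
F (6/5/3): F, A, C, D.
F (6/4): F, B, D.

B, D, G | F, A, C, D | F, B, D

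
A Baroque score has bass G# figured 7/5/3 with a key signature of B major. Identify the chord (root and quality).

G# minor seventh

The figures 7/5/3 indicate a seventh chord in root position.
In root position the bass is the root, so the root is G#.
The chord tones are G#, B, D#, F#, giving G# minor seventh.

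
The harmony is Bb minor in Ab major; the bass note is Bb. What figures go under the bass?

Bb is the root of Bb minor, so the chord is in root position.
A triad in root position is figured 5/3, conventionally abbreviated (no figures — root-position triad).

no figures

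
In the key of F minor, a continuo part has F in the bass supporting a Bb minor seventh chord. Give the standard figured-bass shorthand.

4/3

F is the fifth of Bb minor seventh, so the chord is in second inversion.
A seventh chord in second inversion is figured 6/4/3, conventionally abbreviated 4/3.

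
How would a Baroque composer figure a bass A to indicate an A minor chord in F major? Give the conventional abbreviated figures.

no figures

A is the root of A minor, so the chord is in root position.
A triad in root position is figured 5/3, conventionally abbreviated (no figures — root-position triad).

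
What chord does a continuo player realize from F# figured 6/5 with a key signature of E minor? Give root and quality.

The figures 6/5 indicate a seventh chord in first inversion.
In first inversion the root lies a sixth above the bass: a sixth above F# in E minor is D.
The chord tones are F#, A, C, D, giving D dominant seventh.

D dominant seventh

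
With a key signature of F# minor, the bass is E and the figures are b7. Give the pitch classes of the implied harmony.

E, G#, B, Db

The written figures b7 are shorthand for 7/5/3: the 5/3 are implied.
A third above E in this key is G#.
A fifth above E in this key is B.
A seventh above E in this key is D, lowered to Db by the flat.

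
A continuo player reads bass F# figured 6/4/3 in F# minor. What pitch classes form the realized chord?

A third above F# in this key is A.
A fourth above F# in this key is B.
A sixth above F# in this key is D.
Together with the bass F#, this spells B minor seventh in second inversion.

F#, A, B, D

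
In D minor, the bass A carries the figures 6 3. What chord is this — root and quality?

F major

The figures 6 3 indicate a triad in first inversion.
In first inversion the root lies a sixth above the bass: a sixth above A in D minor is F.
The chord tones are A, C, F, giving F major.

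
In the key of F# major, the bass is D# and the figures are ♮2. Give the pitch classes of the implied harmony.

D#, E, G#, B

The written figures ♮2 are shorthand for 6/4/2: the 6/4 are implied.
A second above D# in this key is E#, made natural (E) by the ♮ figure.
A fourth above D# in this key is G#.
A sixth above D# in this key is B.
Together with the bass D#, this spells E major seventh in third inversion.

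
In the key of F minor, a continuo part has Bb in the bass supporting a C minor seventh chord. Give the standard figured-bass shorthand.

Bb is the seventh of C minor seventh, so the chord is in third inversion.
A seventh chord in third inversion is figured 6/4/2, conventionally abbreviated 4/2.

4/2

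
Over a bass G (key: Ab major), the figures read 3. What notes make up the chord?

G, Bb, Db

The written figures 3 are shorthand for 5/3: the 5 is implied.
A third above G in this key is Bb.
A fifth above G in this key is Db.
Together with the bass G, this spells G diminished in root position.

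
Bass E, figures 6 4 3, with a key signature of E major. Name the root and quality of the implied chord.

A major seventh

The figures 6 4 3 indicate a seventh chord in second inversion.
In second inversion the root lies a fourth above the bass: a fourth above E in E major is A.
The chord tones are E, G#, A, C#, giving A major seventh.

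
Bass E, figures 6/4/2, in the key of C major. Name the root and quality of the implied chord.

F major seventh

The figures 6/4/2 indicate a seventh chord in third inversion.
In third inversion the root lies a second above the bass: a second above E in C major is F.
The chord tones are E, F, A, C, giving F major seventh.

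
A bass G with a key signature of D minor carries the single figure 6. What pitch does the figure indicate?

E

Counting 5 letter steps above G lands on E; in D minor, that letter is E.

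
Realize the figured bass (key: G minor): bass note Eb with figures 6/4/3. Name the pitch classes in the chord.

Eb, G, A, C

A third above Eb in this key is G.
A fourth above Eb in this key is A.
A sixth above Eb in this key is C.
Together with the bass Eb, this spells A half-diminished seventh in second inversion.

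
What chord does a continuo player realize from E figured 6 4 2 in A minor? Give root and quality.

F major seventh

The figures 6 4 2 indicate a seventh chord in third inversion.
In third inversion the root lies a second above the bass: a second above E in A minor is F.
The chord tones are E, F, A, C, giving F major seventh.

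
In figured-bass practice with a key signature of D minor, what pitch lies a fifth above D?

A

Counting 4 letter steps above D lands on A; in D minor, that letter is A.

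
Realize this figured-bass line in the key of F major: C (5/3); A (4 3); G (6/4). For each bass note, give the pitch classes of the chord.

C (5/3): C, E, G.
A (6/4/3): A, C, D, F.
G (6/4): G, C, E.

C, E, G | A, C, D, F | G, C, E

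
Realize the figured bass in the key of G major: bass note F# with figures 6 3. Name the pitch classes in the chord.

A third above F# in this key is A.
A sixth above F# in this key is D.
Together with the bass F#, this spells D major in first inversion.

F#, A, D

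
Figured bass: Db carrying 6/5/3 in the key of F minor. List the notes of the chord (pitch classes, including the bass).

Db, F, Ab, Bb

A third above Db in this key is F.
A fifth above Db in this key is Ab.
A sixth above Db in this key is Bb.
Together with the bass Db, this spells Bb minor seventh in first inversion.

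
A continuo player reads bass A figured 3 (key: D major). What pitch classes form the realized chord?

A, C#, E

The written figures 3 are shorthand for 5/3: the 5 is implied.
A third above A in this key is C#.
A fifth above A in this key is E.
Together with the bass A, this spells A major in root position.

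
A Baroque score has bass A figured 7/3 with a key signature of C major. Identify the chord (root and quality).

The figures 7/3 indicate a seventh chord in root position.
In root position the bass is the root, so the root is A.
The chord tones are A, C, E, G, giving A minor seventh.

A minor seventh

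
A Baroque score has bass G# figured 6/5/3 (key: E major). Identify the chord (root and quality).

The figures 6/5/3 indicate a seventh chord in first inversion.
In first inversion the root lies a sixth above the bass: a sixth above G# in E major is E.
The chord tones are G#, B, D#, E, giving E major seventh.

E major seventh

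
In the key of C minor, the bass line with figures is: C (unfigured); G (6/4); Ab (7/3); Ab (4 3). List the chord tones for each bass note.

C (5/3): C, Eb, G.
G (6/4): G, C, Eb.
Ab (7/5/3): Ab, C, Eb, G.
Ab (6/4/3): Ab, C, D, F.

C, Eb, G | G, C, Eb | Ab, C, Eb, G | Ab, C, D, F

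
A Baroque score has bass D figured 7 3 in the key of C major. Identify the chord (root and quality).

D minor seventh

The figures 7 3 indicate a seventh chord in root position.
In root position the bass is the root, so the root is D.
The chord tones are D, F, A, C, giving D minor seventh.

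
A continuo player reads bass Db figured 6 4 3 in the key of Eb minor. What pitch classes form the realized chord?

Db, F, Gb, Bb

A third above Db in this key is F.
A fourth above Db in this key is Gb.
A sixth above Db in this key is Bb.
Together with the bass Db, this spells Gb major seventh in second inversion.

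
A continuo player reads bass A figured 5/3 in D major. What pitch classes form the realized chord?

A, C#, E

A third above A in this key is C#.
A fifth above A in this key is E.
Together with the bass A, this spells A major in root position.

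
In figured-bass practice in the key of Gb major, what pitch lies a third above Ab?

Cb

Counting 2 letter steps above Ab lands on C; in Gb major, that letter is Cb.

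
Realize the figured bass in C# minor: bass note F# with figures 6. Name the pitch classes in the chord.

The written figures 6 are shorthand for 6/3: the 3 is implied.
A third above F# in this key is A.
A sixth above F# in this key is D#.
Together with the bass F#, this spells D# diminished in first inversion.

F#, A, D#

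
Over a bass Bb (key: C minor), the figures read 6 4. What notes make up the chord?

A fourth above Bb in this key is Eb.
A sixth above Bb in this key is G.
Together with the bass Bb, this spells Eb major in second inversion.

Bb, Eb, G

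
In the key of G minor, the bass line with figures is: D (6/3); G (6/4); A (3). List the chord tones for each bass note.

D, F, Bb | G, C, Eb | A, C, Eb

D (6/3): D, F, Bb.
G (6/4): G, C, Eb.
A (5/3): A, C, Eb.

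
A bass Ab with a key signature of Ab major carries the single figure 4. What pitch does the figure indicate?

Db

Counting 3 letter steps above Ab lands on D; in Ab major, that letter is Db.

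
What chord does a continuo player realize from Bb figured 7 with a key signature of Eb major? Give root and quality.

The figures 7 indicate a seventh chord in root position.
In root position the bass is the root, so the root is Bb.
The chord tones are Bb, D, F, Ab, giving Bb dominant seventh.

Bb dominant seventh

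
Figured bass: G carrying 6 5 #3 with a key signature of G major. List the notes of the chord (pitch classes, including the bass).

A third above G in this key is B, raised to B# by the sharp.
A fifth above G in this key is D.
A sixth above G in this key is E.

G, B#, D, E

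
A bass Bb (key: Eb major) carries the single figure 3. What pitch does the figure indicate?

D

Counting 2 letter steps above Bb lands on D; in Eb major, that letter is D.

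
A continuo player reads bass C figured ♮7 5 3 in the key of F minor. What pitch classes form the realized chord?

A third above C in this key is Eb.
A fifth above C in this key is G.
A seventh above C in this key is Bb, made natural (B) by the ♮ figure.
Together with the bass C, this spells C minor-major seventh in root position.

C, Eb, G, B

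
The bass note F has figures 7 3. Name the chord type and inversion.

7 3 is shorthand for 7/5/3.
Intervals of 7/5/3 above the bass form a seventh chord; the bass is the root, so this is root position.

seventh chord, root position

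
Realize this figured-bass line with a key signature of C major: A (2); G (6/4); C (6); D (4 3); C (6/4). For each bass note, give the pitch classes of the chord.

A, B, D, F | G, C, E | C, E, A | D, F, G, B | C, F, A

A (6/4/2): A, B, D, F.
G (6/4): G, C, E.
C (6/3): C, E, A.
D (6/4/3): D, F, G, B.
C (6/4): C, F, A.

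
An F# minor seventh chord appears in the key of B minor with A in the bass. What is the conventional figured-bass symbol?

6/5

A is the third of F# minor seventh, so the chord is in first inversion.
A seventh chord in first inversion is figured 6/5/3, conventionally abbreviated 6/5.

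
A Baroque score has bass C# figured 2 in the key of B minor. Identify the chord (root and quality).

The figures 2 indicate a seventh chord in third inversion.
In third inversion the root lies a second above the bass: a second above C# in B minor is D.
The chord tones are C#, D, F#, A, giving D major seventh.

D major seventh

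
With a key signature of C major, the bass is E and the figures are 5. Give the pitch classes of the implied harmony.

E, G, B

The written figures 5 are shorthand for 5/3: the 3 is implied.
A third above E in this key is G.
A fifth above E in this key is B.
Together with the bass E, this spells E minor in root position.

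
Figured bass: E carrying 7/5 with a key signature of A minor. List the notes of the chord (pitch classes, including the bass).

E, G, B, D

The written figures 7/5 are shorthand for 7/5/3: the 3 is implied.
A third above E in this key is G.
A fifth above E in this key is B.
A seventh above E in this key is D.
Together with the bass E, this spells E minor seventh in root position.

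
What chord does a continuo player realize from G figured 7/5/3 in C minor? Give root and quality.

G minor seventh

The figures 7/5/3 indicate a seventh chord in root position.
In root position the bass is the root, so the root is G.
The chord tones are G, Bb, D, F, giving G minor seventh.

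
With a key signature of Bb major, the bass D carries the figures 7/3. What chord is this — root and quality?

D minor seventh

The figures 7/3 indicate a seventh chord in root position.
In root position the bass is the root, so the root is D.
The chord tones are D, F, A, C, giving D minor seventh.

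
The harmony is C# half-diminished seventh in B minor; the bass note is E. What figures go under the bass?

6/5

E is the third of C# half-diminished seventh, so the chord is in first inversion.
A seventh chord in first inversion is figured 6/5/3, conventionally abbreviated 6/5.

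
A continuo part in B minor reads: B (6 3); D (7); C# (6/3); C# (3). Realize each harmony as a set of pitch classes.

B (6/3): B, D, G.
D (7/5/3): D, F#, A, C#.
C# (6/3): C#, E, A.
C# (5/3): C#, E, G.

B, D, G | D, F#, A, C# | C#, E, A | C#, E, G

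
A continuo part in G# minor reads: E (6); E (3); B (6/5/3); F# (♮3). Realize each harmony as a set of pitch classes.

E, G#, C# | E, G#, B | B, D#, F#, G# | F#, A, C#

E (6/3): E, G#, C#.
E (5/3): E, G#, B.
B (6/5/3): B, D#, F#, G#.
F# (5/♮3): F#, A, C#.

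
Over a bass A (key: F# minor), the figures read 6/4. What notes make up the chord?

A, D, F#

A fourth above A in this key is D.
A sixth above A in this key is F#.
Together with the bass A, this spells D major in second inversion.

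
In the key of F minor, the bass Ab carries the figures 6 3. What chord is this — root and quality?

The figures 6 3 indicate a triad in first inversion.
In first inversion the root lies a sixth above the bass: a sixth above Ab in F minor is F.
The chord tones are Ab, C, F, giving F minor.

F minor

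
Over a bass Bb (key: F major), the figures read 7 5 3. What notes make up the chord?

Bb, D, F, A

A third above Bb in this key is D.
A fifth above Bb in this key is F.
A seventh above Bb in this key is A.
Together with the bass Bb, this spells Bb major seventh in root position.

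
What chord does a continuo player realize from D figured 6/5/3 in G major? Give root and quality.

B minor seventh

The figures 6/5/3 indicate a seventh chord in first inversion.
In first inversion the root lies a sixth above the bass: a sixth above D in G major is B.
The chord tones are D, F#, A, B, giving B minor seventh.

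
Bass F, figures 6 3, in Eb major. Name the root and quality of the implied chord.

D diminished

The figures 6 3 indicate a triad in first inversion.
In first inversion the root lies a sixth above the bass: a sixth above F in Eb major is D.
The chord tones are F, Ab, D, giving D diminished.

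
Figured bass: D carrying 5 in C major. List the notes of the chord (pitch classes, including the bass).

D, F, A

The written figures 5 are shorthand for 5/3: the 3 is implied.
A third above D in this key is F.
A fifth above D in this key is A.
Together with the bass D, this spells D minor in root position.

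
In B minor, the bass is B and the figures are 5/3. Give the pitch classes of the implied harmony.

A third above B in this key is D.
A fifth above B in this key is F#.
Together with the bass B, this spells B minor in root position.

B, D, F#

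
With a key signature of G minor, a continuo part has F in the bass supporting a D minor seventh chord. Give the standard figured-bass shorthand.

6/5

F is the third of D minor seventh, so the chord is in first inversion.
A seventh chord in first inversion is figured 6/5/3, conventionally abbreviated 6/5.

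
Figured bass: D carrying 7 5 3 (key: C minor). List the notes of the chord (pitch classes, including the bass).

D, F, Ab, C

A third above D in this key is F.
A fifth above D in this key is Ab.
A seventh above D in this key is C.
Together with the bass D, this spells D half-diminished seventh in root position.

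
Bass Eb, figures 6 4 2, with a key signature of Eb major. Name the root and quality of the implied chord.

F minor seventh

The figures 6 4 2 indicate a seventh chord in third inversion.
In third inversion the root lies a second above the bass: a second above Eb in Eb major is F.
The chord tones are Eb, F, Ab, C, giving F minor seventh.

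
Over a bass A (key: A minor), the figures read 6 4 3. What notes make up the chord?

A third above A in this key is C.
A fourth above A in this key is D.
A sixth above A in this key is F.
Together with the bass A, this spells D minor seventh in second inversion.

A, C, D, F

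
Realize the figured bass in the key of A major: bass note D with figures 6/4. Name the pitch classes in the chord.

D, G#, B

A fourth above D in this key is G#.
A sixth above D in this key is B.
Together with the bass D, this spells G# diminished in second inversion.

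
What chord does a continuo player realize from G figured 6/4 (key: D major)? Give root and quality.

The figures 6/4 indicate a triad in second inversion.
In second inversion the root lies a fourth above the bass: a fourth above G in D major is C#.
The chord tones are G, C#, E, giving C# diminished.

C# diminished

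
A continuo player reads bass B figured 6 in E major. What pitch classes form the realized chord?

The written figures 6 are shorthand for 6/3: the 3 is implied.
A third above B in this key is D#.
A sixth above B in this key is G#.
Together with the bass B, this spells G# minor in first inversion.

B, D#, G#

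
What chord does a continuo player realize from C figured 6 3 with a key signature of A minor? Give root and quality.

The figures 6 3 indicate a triad in first inversion.
In first inversion the root lies a sixth above the bass: a sixth above C in A minor is A.
The chord tones are C, E, A, giving A minor.

A minor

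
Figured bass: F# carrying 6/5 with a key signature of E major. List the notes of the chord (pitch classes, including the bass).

F#, A, C#, D#

The written figures 6/5 are shorthand for 6/5/3: the 3 is implied.
A third above F# in this key is A.
A fifth above F# in this key is C#.
A sixth above F# in this key is D#.
Together with the bass F#, this spells D# half-diminished seventh in first inversion.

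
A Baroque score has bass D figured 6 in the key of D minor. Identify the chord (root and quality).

Bb major

The figures 6 indicate a triad in first inversion.
In first inversion the root lies a sixth above the bass: a sixth above D in D minor is Bb.
The chord tones are D, F, Bb, giving Bb major.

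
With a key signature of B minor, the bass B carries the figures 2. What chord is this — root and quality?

The figures 2 indicate a seventh chord in third inversion.
In third inversion the root lies a second above the bass: a second above B in B minor is C#.
The chord tones are B, C#, E, G, giving C# half-diminished seventh.

C# half-diminished seventh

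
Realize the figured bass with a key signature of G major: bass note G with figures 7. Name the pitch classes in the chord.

The written figures 7 are shorthand for 7/5/3: the 5/3 are implied.
A third above G in this key is B.
A fifth above G in this key is D.
A seventh above G in this key is F#.
Together with the bass G, this spells G major seventh in root position.

G, B, D, F#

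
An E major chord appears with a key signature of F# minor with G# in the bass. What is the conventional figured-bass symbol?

G# is the third of E major, so the chord is in first inversion.
A triad in first inversion is figured 6/3, conventionally abbreviated 6.

6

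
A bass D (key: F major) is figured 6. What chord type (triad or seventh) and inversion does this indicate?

triad, first inversion

6 is shorthand for 6/3.
Intervals of 6/3 above the bass form a triad; the bass is the third, so this is first inversion.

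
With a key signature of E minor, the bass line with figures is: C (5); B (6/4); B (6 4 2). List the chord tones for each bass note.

C (5/3): C, E, G.
B (6/4): B, E, G.
B (6/4/2): B, C, E, G.

C, E, G | B, E, G | B, C, E, G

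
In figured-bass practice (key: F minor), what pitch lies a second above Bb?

C

Counting 1 letter step above Bb lands on C; in F minor, that letter is C.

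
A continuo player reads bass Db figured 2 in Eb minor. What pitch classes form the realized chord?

Db, Eb, Gb, Bb

The written figures 2 are shorthand for 6/4/2: the 6/4 are implied.
A second above Db in this key is Eb.
A fourth above Db in this key is Gb.
A sixth above Db in this key is Bb.
Together with the bass Db, this spells Eb minor seventh in third inversion.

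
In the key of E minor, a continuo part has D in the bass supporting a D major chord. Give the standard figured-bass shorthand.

no figures

D is the root of D major, so the chord is in root position.
A triad in root position is figured 5/3, conventionally abbreviated (no figures — root-position triad).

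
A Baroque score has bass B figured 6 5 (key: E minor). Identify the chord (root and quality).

G major seventh

The figures 6 5 indicate a seventh chord in first inversion.
In first inversion the root lies a sixth above the bass: a sixth above B in E minor is G.
The chord tones are B, D, F#, G, giving G major seventh.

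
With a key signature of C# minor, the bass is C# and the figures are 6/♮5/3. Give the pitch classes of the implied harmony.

C#, E, G, A

A third above C# in this key is E.
A fifth above C# in this key is G#, made natural (G) by the ♮ figure.
A sixth above C# in this key is A.
Together with the bass C#, this spells A dominant seventh in first inversion.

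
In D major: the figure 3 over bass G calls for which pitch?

B

Counting 2 letter steps above G lands on B; in D major, that letter is B.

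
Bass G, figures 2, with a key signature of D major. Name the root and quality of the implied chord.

A dominant seventh

The figures 2 indicate a seventh chord in third inversion.
In third inversion the root lies a second above the bass: a second above G in D major is A.
The chord tones are G, A, C#, E, giving A dominant seventh.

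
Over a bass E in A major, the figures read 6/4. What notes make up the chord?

A fourth above E in this key is A.
A sixth above E in this key is C#.
Together with the bass E, this spells A major in second inversion.

E, A, C#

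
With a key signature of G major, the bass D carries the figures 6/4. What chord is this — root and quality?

G major

The figures 6/4 indicate a triad in second inversion.
In second inversion the root lies a fourth above the bass: a fourth above D in G major is G.
The chord tones are D, G, B, giving G major.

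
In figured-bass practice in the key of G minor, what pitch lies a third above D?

Counting 2 letter steps above D lands on F; in G minor, that letter is F.

F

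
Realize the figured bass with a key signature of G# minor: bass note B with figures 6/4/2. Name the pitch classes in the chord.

B, C#, E, G#

A second above B in this key is C#.
A fourth above B in this key is E.
A sixth above B in this key is G#.
Together with the bass B, this spells C# minor seventh in third inversion.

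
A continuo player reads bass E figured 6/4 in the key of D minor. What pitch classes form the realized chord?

E, A, C

A fourth above E in this key is A.
A sixth above E in this key is C.
Together with the bass E, this spells A minor in second inversion.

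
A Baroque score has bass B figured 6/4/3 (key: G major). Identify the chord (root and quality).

The figures 6/4/3 indicate a seventh chord in second inversion.
In second inversion the root lies a fourth above the bass: a fourth above B in G major is E.
The chord tones are B, D, E, G, giving E minor seventh.

E minor seventh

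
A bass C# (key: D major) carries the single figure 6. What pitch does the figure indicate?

Counting 5 letter steps above C# lands on A; in D major, that letter is A.

A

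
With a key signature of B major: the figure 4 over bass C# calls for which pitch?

Counting 3 letter steps above C# lands on F; in B major, that letter is F#.

F#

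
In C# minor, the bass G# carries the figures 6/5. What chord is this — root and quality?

The figures 6/5 indicate a seventh chord in first inversion.
In first inversion the root lies a sixth above the bass: a sixth above G# in C# minor is E.
The chord tones are G#, B, D#, E, giving E major seventh.

E major seventh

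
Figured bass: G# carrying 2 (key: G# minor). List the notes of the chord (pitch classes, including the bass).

G#, A#, C#, E

The written figures 2 are shorthand for 6/4/2: the 6/4 are implied.
A second above G# in this key is A#.
A fourth above G# in this key is C#.
A sixth above G# in this key is E.
Together with the bass G#, this spells A# half-diminished seventh in third inversion.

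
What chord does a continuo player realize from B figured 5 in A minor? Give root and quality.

B diminished

The figures 5 indicate a triad in root position.
In root position the bass is the root, so the root is B.
The chord tones are B, D, F, giving B diminished.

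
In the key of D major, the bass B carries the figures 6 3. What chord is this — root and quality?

G major

The figures 6 3 indicate a triad in first inversion.
In first inversion the root lies a sixth above the bass: a sixth above B in D major is G.
The chord tones are B, D, G, giving G major.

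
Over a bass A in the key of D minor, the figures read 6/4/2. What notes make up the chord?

A, Bb, D, F

A second above A in this key is Bb.
A fourth above A in this key is D.
A sixth above A in this key is F.
Together with the bass A, this spells Bb major seventh in third inversion.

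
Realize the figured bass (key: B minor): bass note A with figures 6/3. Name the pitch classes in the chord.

A third above A in this key is C#.
A sixth above A in this key is F#.
Together with the bass A, this spells F# minor in first inversion.

A, C#, F#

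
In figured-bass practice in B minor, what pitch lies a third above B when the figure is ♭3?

Db

Counting 2 letter steps above B lands on D; in B minor, that letter is D.
The b3 figure lowers it a semitone, giving Db.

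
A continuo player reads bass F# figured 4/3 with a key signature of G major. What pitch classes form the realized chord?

The written figures 4/3 are shorthand for 6/4/3: the 6 is implied.
A third above F# in this key is A.
A fourth above F# in this key is B.
A sixth above F# in this key is D.
Together with the bass F#, this spells B minor seventh in second inversion.

F#, A, B, D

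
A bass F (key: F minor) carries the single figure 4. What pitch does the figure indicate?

Bb

Counting 3 letter steps above F lands on B; in F minor, that letter is Bb.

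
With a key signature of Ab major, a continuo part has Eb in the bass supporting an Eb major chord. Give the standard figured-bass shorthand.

no figures

Eb is the root of Eb major, so the chord is in root position.
A triad in root position is figured 5/3, conventionally abbreviated (no figures — root-position triad).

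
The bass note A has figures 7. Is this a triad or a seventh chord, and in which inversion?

seventh chord, root position

7 is shorthand for 7/5/3.
Intervals of 7/5/3 above the bass form a seventh chord; the bass is the root, so this is root position.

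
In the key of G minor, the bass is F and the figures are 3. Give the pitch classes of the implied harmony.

F, A, C

The written figures 3 are shorthand for 5/3: the 5 is implied.
A third above F in this key is A.
A fifth above F in this key is C.
Together with the bass F, this spells F major in root position.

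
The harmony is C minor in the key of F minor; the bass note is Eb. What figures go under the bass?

Eb is the third of C minor, so the chord is in first inversion.
A triad in first inversion is figured 6/3, conventionally abbreviated 6.

6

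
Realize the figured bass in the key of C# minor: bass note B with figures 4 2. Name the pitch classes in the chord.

B, C#, E, G#

The written figures 4 2 are shorthand for 6/4/2: the 6 is implied.
A second above B in this key is C#.
A fourth above B in this key is E.
A sixth above B in this key is G#.
Together with the bass B, this spells C# minor seventh in third inversion.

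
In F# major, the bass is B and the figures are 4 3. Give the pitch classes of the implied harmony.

B, D#, E#, G#

The written figures 4 3 are shorthand for 6/4/3: the 6 is implied.
A third above B in this key is D#.
A fourth above B in this key is E#.
A sixth above B in this key is G#.
Together with the bass B, this spells E# half-diminished seventh in second inversion.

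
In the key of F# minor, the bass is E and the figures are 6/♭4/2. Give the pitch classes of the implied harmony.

A second above E in this key is F#.
A fourth above E in this key is A, lowered to Ab by the flat.
A sixth above E in this key is C#.

E, F#, Ab, C#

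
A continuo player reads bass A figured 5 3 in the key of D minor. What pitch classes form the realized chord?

A, C, E

A third above A in this key is C.
A fifth above A in this key is E.
Together with the bass A, this spells A minor in root position.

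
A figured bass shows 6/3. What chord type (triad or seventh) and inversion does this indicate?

triad, first inversion

Intervals of 6/3 above the bass form a triad; the bass is the third, so this is first inversion.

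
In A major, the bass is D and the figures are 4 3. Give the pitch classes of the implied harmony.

D, F#, G#, B

The written figures 4 3 are shorthand for 6/4/3: the 6 is implied.
A third above D in this key is F#.
A fourth above D in this key is G#.
A sixth above D in this key is B.
Together with the bass D, this spells G# half-diminished seventh in second inversion.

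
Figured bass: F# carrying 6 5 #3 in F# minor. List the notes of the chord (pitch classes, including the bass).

F#, A#, C#, D

A third above F# in this key is A, raised to A# by the sharp.
A fifth above F# in this key is C#.
A sixth above F# in this key is D.
Together with the bass F#, this spells D augmented major seventh in first inversion.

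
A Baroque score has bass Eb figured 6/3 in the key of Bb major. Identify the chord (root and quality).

The figures 6/3 indicate a triad in first inversion.
In first inversion the root lies a sixth above the bass: a sixth above Eb in Bb major is C.
The chord tones are Eb, G, C, giving C minor.

C minor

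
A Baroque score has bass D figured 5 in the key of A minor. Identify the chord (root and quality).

D minor

The figures 5 indicate a triad in root position.
In root position the bass is the root, so the root is D.
The chord tones are D, F, A, giving D minor.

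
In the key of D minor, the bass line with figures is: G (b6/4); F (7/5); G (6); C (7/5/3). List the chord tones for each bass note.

G, C, Eb | F, A, C, E | G, Bb, E | C, E, G, Bb

G (b6/4): G, C, Eb.
F (7/5/3): F, A, C, E.
G (6/3): G, Bb, E.
C (7/5/3): C, E, G, Bb.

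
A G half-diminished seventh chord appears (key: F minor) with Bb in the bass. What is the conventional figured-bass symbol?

6/5

Bb is the third of G half-diminished seventh, so the chord is in first inversion.
A seventh chord in first inversion is figured 6/5/3, conventionally abbreviated 6/5.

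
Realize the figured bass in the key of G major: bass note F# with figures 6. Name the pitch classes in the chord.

F#, A, D

The written figures 6 are shorthand for 6/3: the 3 is implied.
A third above F# in this key is A.
A sixth above F# in this key is D.
Together with the bass F#, this spells D major in first inversion.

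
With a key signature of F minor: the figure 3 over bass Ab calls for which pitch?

Counting 2 letter steps above Ab lands on C; in F minor, that letter is C.

C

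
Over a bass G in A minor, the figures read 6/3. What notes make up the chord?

A third above G in this key is B.
A sixth above G in this key is E.
Together with the bass G, this spells E minor in first inversion.

G, B, E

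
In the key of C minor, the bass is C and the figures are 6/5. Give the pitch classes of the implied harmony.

C, Eb, G, Ab

The written figures 6/5 are shorthand for 6/5/3: the 3 is implied.
A third above C in this key is Eb.
A fifth above C in this key is G.
A sixth above C in this key is Ab.
Together with the bass C, this spells Ab major seventh in first inversion.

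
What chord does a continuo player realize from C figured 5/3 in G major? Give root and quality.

C major

The figures 5/3 indicate a triad in root position.
In root position the bass is the root, so the root is C.
The chord tones are C, E, G, giving C major.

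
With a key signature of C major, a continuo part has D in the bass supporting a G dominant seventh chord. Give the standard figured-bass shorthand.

D is the fifth of G dominant seventh, so the chord is in second inversion.
A seventh chord in second inversion is figured 6/4/3, conventionally abbreviated 4/3.

4/3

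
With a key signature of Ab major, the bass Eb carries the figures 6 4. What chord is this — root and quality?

The figures 6 4 indicate a triad in second inversion.
In second inversion the root lies a fourth above the bass: a fourth above Eb in Ab major is Ab.
The chord tones are Eb, Ab, C, giving Ab major.

Ab major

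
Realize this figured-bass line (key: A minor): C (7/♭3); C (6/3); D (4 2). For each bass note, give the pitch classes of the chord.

C, Eb, G, B | C, E, A | D, E, G, B

C (7/5/b3): C, Eb, G, B.
C (6/3): C, E, A.
D (6/4/2): D, E, G, B.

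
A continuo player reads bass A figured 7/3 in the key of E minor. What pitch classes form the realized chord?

The written figures 7/3 are shorthand for 7/5/3: the 5 is implied.
A third above A in this key is C.
A fifth above A in this key is E.
A seventh above A in this key is G.
Together with the bass A, this spells A minor seventh in root position.

A, C, E, G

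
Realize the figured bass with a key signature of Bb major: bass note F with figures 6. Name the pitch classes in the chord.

F, A, D

The written figures 6 are shorthand for 6/3: the 3 is implied.
A third above F in this key is A.
A sixth above F in this key is D.
Together with the bass F, this spells D minor in first inversion.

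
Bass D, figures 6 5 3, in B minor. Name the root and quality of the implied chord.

The figures 6 5 3 indicate a seventh chord in first inversion.
In first inversion the root lies a sixth above the bass: a sixth above D in B minor is B.
The chord tones are D, F#, A, B, giving B minor seventh.

B minor seventh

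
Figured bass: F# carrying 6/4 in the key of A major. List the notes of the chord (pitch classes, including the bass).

A fourth above F# in this key is B.
A sixth above F# in this key is D.
Together with the bass F#, this spells B minor in second inversion.

F#, B, D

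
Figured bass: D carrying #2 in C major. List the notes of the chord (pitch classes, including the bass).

The written figures #2 are shorthand for 6/4/2: the 6/4 are implied.
A second above D in this key is E, raised to E# by the sharp.
A fourth above D in this key is G.
A sixth above D in this key is B.

D, E#, G, B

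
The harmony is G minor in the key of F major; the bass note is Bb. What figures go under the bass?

Bb is the third of G minor, so the chord is in first inversion.
A triad in first inversion is figured 6/3, conventionally abbreviated 6.

6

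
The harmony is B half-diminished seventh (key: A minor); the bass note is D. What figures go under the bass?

D is the third of B half-diminished seventh, so the chord is in first inversion.
A seventh chord in first inversion is figured 6/5/3, conventionally abbreviated 6/5.

6/5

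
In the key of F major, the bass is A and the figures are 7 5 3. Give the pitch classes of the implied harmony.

A, C, E, G

A third above A in this key is C.
A fifth above A in this key is E.
A seventh above A in this key is G.
Together with the bass A, this spells A minor seventh in root position.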